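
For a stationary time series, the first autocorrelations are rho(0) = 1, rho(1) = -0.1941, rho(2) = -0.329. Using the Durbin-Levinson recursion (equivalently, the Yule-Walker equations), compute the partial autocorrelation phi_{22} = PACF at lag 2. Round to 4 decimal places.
\phi_{22} = -0.3810

The PACF at lag k is phi_{kk}, the last component of the solution
to the Yule-Walker system G_k phi = r_k where
  (G_k)_{ij} = rho(|i - j|), (r_k)_i = rho(i), i,j = 1..k.
Equivalently, Durbin-Levinson gives phi_{kk} iteratively:
  phi_{11} = rho(1)
  phi_{kk} = [rho(k) - sum_{j=1..k-1} phi_{k-1,j} rho(k-j)]
            / [1 - sum_{j=1..k-1} phi_{k-1,j} rho(j)],
  phi_{k,j} = phi_{k-1,j} - phi_{kk} phi_{k-1,k-j},  j = 1..k-1.
Step k = 1:
  phi_11 = rho(1) = -0.1941.
Step k = 2:
  phi_22 = [rho(2) - phi_11 rho(1)] / [1 - phi_11 rho(1)] = [-0.329 - (-0.1941)(-0.1941)] / [1 - (-0.1941)(-0.1941)]
         = -0.36667481 / 0.96232519 = -0.381.
Therefore phi_{22} = -0.3810.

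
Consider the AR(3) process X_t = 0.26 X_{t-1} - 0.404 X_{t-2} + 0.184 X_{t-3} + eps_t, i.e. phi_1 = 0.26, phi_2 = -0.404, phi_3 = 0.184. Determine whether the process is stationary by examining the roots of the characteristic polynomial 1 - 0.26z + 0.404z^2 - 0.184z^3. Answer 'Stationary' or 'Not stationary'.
\text{Stationary}

The AR(p) characteristic polynomial is P(z) = 1 - 0.26z + 0.404z^2 - 0.184z^3.
Stationarity requires all roots to lie outside the unit circle, i.e. |z| > 1 for every root.
Degree 3: look for a simple real root z0 first, then factor out (1 - z/z0) and solve the remaining quadratic.
Testing z0 = 2.5: P(2.5) = 1 + (-0.26)(2.5) + (0.404)(2.5)^2 + (-0.184)(2.5)^3
  = 1 + (-0.65) + (2.525) + (-2.875) = 0.  So z_0 = 2.5 is a root, |z_0| = 2.5.
Divide out the factor (1 - 0.4 z) = (1 - z/z0) (since 1/z0 = 0.4):
  P(z) = (1 - 0.4 z)(1 + (0.14) z + (0.46) z^2)
  [check: z-coef 0.14 - (0.4) = -0.26; z^2-coef 0.46 - (0.4)(0.14) = 0.404; z^3-coef -(0.4)(0.46) = -0.184.]
Remaining roots from the quadratic factor 1 + (0.14) z + (0.46) z^2:
  Set 1 + (0.14) z + (0.46) z^2 = 0, i.e. a z^2 + b z + c = 0 with a = 0.46, b = 0.14, c = 1.
  Discriminant D = b^2 - 4ac = (0.14)^2 - 4*(0.46)*1 = 0.0196 - (1.84) = -1.8204.
  D < 0, so the roots are the complex-conjugate pair z = (-b +/- i sqrt(-D)) / (2a) = -0.1522 +/- 1.4665i.
  For a conjugate pair |z|^2 = z * conj(z) = (product of roots) = c/a = 1/(0.46) = 2.173913, so |z| = sqrt(2.173913) = 1.4744 for both roots.
Moduli of all roots: 2.5000, 1.4744, 1.4744.
All moduli strictly greater than 1? Yes.
Verdict: Stationary.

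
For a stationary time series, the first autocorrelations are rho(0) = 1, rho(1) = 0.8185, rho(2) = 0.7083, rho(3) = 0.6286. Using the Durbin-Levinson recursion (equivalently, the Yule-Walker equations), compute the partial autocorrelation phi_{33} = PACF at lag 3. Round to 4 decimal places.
\phi_{33} = 0.0648

The PACF at lag k is phi_{kk}, the last component of the solution
to the Yule-Walker system G_k phi = r_k where
  (G_k)_{ij} = rho(|i - j|), (r_k)_i = rho(i), i,j = 1..k.
Equivalently, Durbin-Levinson gives phi_{kk} iteratively:
  phi_{11} = rho(1)
  phi_{kk} = [rho(k) - sum_{j=1..k-1} phi_{k-1,j} rho(k-j)]
            / [1 - sum_{j=1..k-1} phi_{k-1,j} rho(j)],
  phi_{k,j} = phi_{k-1,j} - phi_{kk} phi_{k-1,k-j},  j = 1..k-1.
Step k = 1:
  phi_11 = rho(1) = 0.8185.
Step k = 2:
  phi_22 = [rho(2) - phi_11 rho(1)] / [1 - phi_11 rho(1)] = [0.7083 - (0.8185)(0.8185)] / [1 - (0.8185)(0.8185)]
         = 0.03835775 / 0.33005775 = 0.116215.
  Update: phi_21 = phi_11 - phi_22 phi_11 = 0.8185 - (0.116215)(0.8185) = 0.723378.
Step k = 3:
  phi_33 = [rho(3) - phi_21 rho(2) - phi_22 rho(1)] / [1 - phi_21 rho(1) - phi_22 rho(2)]
    numerator   = 0.6286 - (0.723378)(0.7083) - (0.116215)(0.8185) = 0.02110931
    denominator = 1 - (0.723378)(0.8185) - (0.116215)(0.7083) = 0.32559999
  phi_33 = 0.02110931 / 0.32559999 = 0.0648.
Therefore phi_{33} = 0.0648.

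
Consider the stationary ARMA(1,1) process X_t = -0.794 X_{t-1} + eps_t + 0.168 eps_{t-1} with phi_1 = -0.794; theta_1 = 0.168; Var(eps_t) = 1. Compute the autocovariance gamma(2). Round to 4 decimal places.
\gamma(2) = 1.1655

Multiply the model equation by X_{t-k} and take expectations. With theta_0 = psi_0 = 1 and psi_j the MA(infinity) weights, this gives
  gamma(k) - sum_i phi_i gamma(k-i) = c_k,
  c_k = sigma^2 * sum_{j=k..q} theta_j psi_{j-k}   (c_k = 0 for k > q),
using gamma(-m) = gamma(m).
psi-weights needed (psi_j = theta_j + sum_i phi_i psi_{j-i}):
  psi_1 = theta_1 + phi_1 = 0.168 + (-0.794) = -0.626
Right-hand sides:
  c_0 = sigma^2 (1 + theta_1 psi_1) = 1 * (1 + (0.168)(-0.626)) = 1 * 0.894832 = 0.894832
  c_1 = sigma^2 theta_1 = 1 * (0.168) = 0.168
  c_2 = 0
Equations for k = 0 and k = 1 (AR order 1):
  gamma(0) = phi_1 gamma(1) + c_0
  gamma(1) = phi_1 gamma(0) + c_1
Substituting the second into the first: gamma(0) (1 - phi_1^2) = c_0 + phi_1 c_1, so
  gamma(0) = (c_0 + phi_1 c_1) / (1 - phi_1^2) = (0.894832 + (-0.794)(0.168)) / (1 - (-0.794)^2) = 0.76144 / 0.369564 = 2.060374.
  gamma(1) = phi_1 gamma(0) + c_1 = (-0.794)(2.060374) + (0.168) = -1.467937.
For k = 2 (> q): gamma(2) = phi_1 gamma(1) = (-0.794)(-1.467937) = 1.165542.
Therefore gamma(2) = 1.1655 (to 4 decimal places).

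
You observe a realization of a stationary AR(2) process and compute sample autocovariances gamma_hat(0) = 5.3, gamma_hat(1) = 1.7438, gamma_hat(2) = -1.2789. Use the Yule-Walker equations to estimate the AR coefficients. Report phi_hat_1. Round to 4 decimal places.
\hat\phi_{1} = 0.4580

The Yule-Walker equations for an AR(p) process read, in matrix form,
  Gamma_p phi = r_p,   with   (Gamma_p)_{ij} = gamma(|i - j|),
                       (r_p)_i = gamma(i),   i,j = 1..p.
Substitute the sample gammas (Toeplitz matrix and right-hand side of size 2):
  Gamma_p = [[5.3, 1.7438], [1.7438, 5.3]]
  r_p     = [1.7438, -1.2789]
Written out:
  5.3 phi_1 + 1.7438 phi_2 = 1.7438
  1.7438 phi_1 + 5.3 phi_2 = -1.2789
Solve by Cramer's rule:
  det = gamma(0)^2 - gamma(1)^2 = (5.3)^2 - (1.7438)^2 = 28.09 - 3.04083844 = 25.04916156
  phi_hat_1 = [gamma(1) gamma(0) - gamma(1) gamma(2)] / det = [(1.7438)(5.3) - (1.7438)(-1.2789)] / 25.04916156 = 11.47228582 / 25.04916156 = 0.458
  phi_hat_2 = [gamma(0) gamma(2) - gamma(1)^2] / det = [(5.3)(-1.2789) - (1.7438)^2] / 25.04916156 = -9.81900844 / 25.04916156 = -0.392
So phi_hat = [0.4580, -0.3920].
Therefore phi_hat_1 = 0.4580.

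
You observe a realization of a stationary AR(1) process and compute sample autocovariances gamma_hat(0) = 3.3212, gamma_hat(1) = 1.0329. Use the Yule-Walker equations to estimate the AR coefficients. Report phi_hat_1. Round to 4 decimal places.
\hat\phi_{1} = 0.3110

The Yule-Walker equations for an AR(p) process read, in matrix form,
  Gamma_p phi = r_p,   with   (Gamma_p)_{ij} = gamma(|i - j|),
                       (r_p)_i = gamma(i),   i,j = 1..p.
Substitute the sample gammas (Toeplitz matrix and right-hand side of size 1):
  Gamma_p = [[3.3212]]
  r_p     = [1.0329]
With p = 1 this is the single equation gamma(0) phi_1 = gamma(1):
  phi_hat_1 = gamma(1) / gamma(0) = 1.0329 / 3.3212 = 0.3110.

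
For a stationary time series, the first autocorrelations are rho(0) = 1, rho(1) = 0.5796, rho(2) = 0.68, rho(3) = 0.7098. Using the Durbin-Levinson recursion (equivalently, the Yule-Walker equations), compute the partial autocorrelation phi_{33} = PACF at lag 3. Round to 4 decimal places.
\phi_{33} = 0.4520

The PACF at lag k is phi_{kk}, the last component of the solution
to the Yule-Walker system G_k phi = r_k where
  (G_k)_{ij} = rho(|i - j|), (r_k)_i = rho(i), i,j = 1..k.
Equivalently, Durbin-Levinson gives phi_{kk} iteratively:
  phi_{11} = rho(1)
  phi_{kk} = [rho(k) - sum_{j=1..k-1} phi_{k-1,j} rho(k-j)]
            / [1 - sum_{j=1..k-1} phi_{k-1,j} rho(j)],
  phi_{k,j} = phi_{k-1,j} - phi_{kk} phi_{k-1,k-j},  j = 1..k-1.
Step k = 1:
  phi_11 = rho(1) = 0.5796.
Step k = 2:
  phi_22 = [rho(2) - phi_11 rho(1)] / [1 - phi_11 rho(1)] = [0.68 - (0.5796)(0.5796)] / [1 - (0.5796)(0.5796)]
         = 0.34406384 / 0.66406384 = 0.518119.
  Update: phi_21 = phi_11 - phi_22 phi_11 = 0.5796 - (0.518119)(0.5796) = 0.279298.
Step k = 3:
  phi_33 = [rho(3) - phi_21 rho(2) - phi_22 rho(1)] / [1 - phi_21 rho(1) - phi_22 rho(2)]
    numerator   = 0.7098 - (0.279298)(0.68) - (0.518119)(0.5796) = 0.2195755
    denominator = 1 - (0.279298)(0.5796) - (0.518119)(0.68) = 0.48579796
  phi_33 = 0.2195755 / 0.48579796 = 0.452.
Therefore phi_{33} = 0.4520.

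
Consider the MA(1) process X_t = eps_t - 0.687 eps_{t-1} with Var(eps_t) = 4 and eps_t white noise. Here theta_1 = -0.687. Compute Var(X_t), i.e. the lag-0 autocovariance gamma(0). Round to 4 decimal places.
\gamma(0) = 5.8879

For an MA(q) process X_t = eps_t + sum_i theta_i eps_{t-i} with
Var(eps_t) = sigma^2, the variance is
  gamma(0) = sigma^2 * (1 + sum_i theta_i^2).
  sum_i theta_i^2 = (-0.687)^2 = 0.471969.
  gamma(0) = 4 * (1 + 0.471969) = 4 * 1.471969 = 5.887876, which rounds to 5.8879.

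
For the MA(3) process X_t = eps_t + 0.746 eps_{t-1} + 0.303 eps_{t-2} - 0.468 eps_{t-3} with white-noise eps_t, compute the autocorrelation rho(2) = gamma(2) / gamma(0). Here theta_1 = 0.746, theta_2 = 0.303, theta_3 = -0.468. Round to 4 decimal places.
\rho(2) = -0.0247

For an MA(q) process with theta_0 = 1, the autocovariance is
  gamma(k) = sigma^2 * sum_{i=0..q-k} theta_i * theta_{i+k},
and rho(k) = gamma(k) / gamma(0). Sigma^2 cancels.
  numerator   = (1)*(0.303) + (0.746)*(-0.468) = -0.046128.
  denominator = (1)^2 + (0.746)^2 + (0.303)^2 + (-0.468)^2 = 1.867349.
  rho(2) = -0.046128 / 1.867349 = -0.0247.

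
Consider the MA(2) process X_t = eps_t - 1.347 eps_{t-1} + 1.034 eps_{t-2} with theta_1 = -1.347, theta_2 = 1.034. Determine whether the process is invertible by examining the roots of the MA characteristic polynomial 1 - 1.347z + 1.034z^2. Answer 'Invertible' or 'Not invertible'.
\text{Not invertible}

The MA(q) characteristic polynomial is P(z) = 1 - 1.347z + 1.034z^2.
Invertibility requires all roots to lie outside the unit circle, i.e. |z| > 1 for every root.
Set 1 + (-1.347) z + (1.034) z^2 = 0, i.e. a z^2 + b z + c = 0 with a = 1.034, b = -1.347, c = 1.
Discriminant D = b^2 - 4ac = (-1.347)^2 - 4*(1.034)*1 = 1.814409 - (4.136) = -2.321591.
D < 0, so the roots are the complex-conjugate pair z = (-b +/- i sqrt(-D)) / (2a) = 0.6514 +/- 0.7368i.
For a conjugate pair |z|^2 = z * conj(z) = (product of roots) = c/a = 1/(1.034) = 0.967118, so |z| = sqrt(0.967118) = 0.9834 for both roots.
Moduli of all roots: 0.9834, 0.9834.
All moduli strictly greater than 1? No.
Verdict: Not invertible.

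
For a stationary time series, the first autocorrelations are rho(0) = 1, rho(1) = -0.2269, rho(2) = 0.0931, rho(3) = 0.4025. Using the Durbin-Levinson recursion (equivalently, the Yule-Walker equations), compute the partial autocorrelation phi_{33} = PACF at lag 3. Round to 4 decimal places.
\phi_{33} = 0.4570

The PACF at lag k is phi_{kk}, the last component of the solution
to the Yule-Walker system G_k phi = r_k where
  (G_k)_{ij} = rho(|i - j|), (r_k)_i = rho(i), i,j = 1..k.
Equivalently, Durbin-Levinson gives phi_{kk} iteratively:
  phi_{11} = rho(1)
  phi_{kk} = [rho(k) - sum_{j=1..k-1} phi_{k-1,j} rho(k-j)]
            / [1 - sum_{j=1..k-1} phi_{k-1,j} rho(j)],
  phi_{k,j} = phi_{k-1,j} - phi_{kk} phi_{k-1,k-j},  j = 1..k-1.
Step k = 1:
  phi_11 = rho(1) = -0.2269.
Step k = 2:
  phi_22 = [rho(2) - phi_11 rho(1)] / [1 - phi_11 rho(1)] = [0.0931 - (-0.2269)(-0.2269)] / [1 - (-0.2269)(-0.2269)]
         = 0.04161639 / 0.94851639 = 0.043875.
  Update: phi_21 = phi_11 - phi_22 phi_11 = -0.2269 - (0.043875)(-0.2269) = -0.216945.
Step k = 3:
  phi_33 = [rho(3) - phi_21 rho(2) - phi_22 rho(1)] / [1 - phi_21 rho(1) - phi_22 rho(2)]
    numerator   = 0.4025 - (-0.216945)(0.0931) - (0.043875)(-0.2269) = 0.43265285
    denominator = 1 - (-0.216945)(-0.2269) - (0.043875)(0.0931) = 0.94669046
  phi_33 = 0.43265285 / 0.94669046 = 0.457.
Therefore phi_{33} = 0.4570.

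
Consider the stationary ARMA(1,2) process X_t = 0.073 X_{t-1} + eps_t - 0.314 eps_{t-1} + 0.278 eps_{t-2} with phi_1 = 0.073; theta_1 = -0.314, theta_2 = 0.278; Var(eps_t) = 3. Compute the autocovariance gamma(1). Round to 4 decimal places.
\gamma(1) = -0.8963

Multiply the model equation by X_{t-k} and take expectations. With theta_0 = psi_0 = 1 and psi_j the MA(infinity) weights, this gives
  gamma(k) - sum_i phi_i gamma(k-i) = c_k,
  c_k = sigma^2 * sum_{j=k..q} theta_j psi_{j-k}   (c_k = 0 for k > q),
using gamma(-m) = gamma(m).
psi-weights needed (psi_j = theta_j + sum_i phi_i psi_{j-i}):
  psi_1 = theta_1 + phi_1 = -0.314 + (0.073) = -0.241
  psi_2 = theta_2 + phi_1 psi_1 = 0.278 + (0.073)(-0.241) = 0.260407
Right-hand sides:
  c_0 = sigma^2 (1 + theta_1 psi_1 + theta_2 psi_2) = 3 * (1 + (-0.314)(-0.241) + (0.278)(0.260407)) = 3 * 1.148067 = 3.444201
  c_1 = sigma^2 (theta_1 + theta_2 psi_1) = 3 * (-0.314 + (0.278)(-0.241)) = -1.142994
  c_2 = sigma^2 theta_2 = 3 * (0.278) = 0.834
Equations for k = 0 and k = 1 (AR order 1):
  gamma(0) = phi_1 gamma(1) + c_0
  gamma(1) = phi_1 gamma(0) + c_1
Substituting the second into the first: gamma(0) (1 - phi_1^2) = c_0 + phi_1 c_1, so
  gamma(0) = (c_0 + phi_1 c_1) / (1 - phi_1^2) = (3.444201 + (0.073)(-1.142994)) / (1 - (0.073)^2) = 3.360763 / 0.994671 = 3.378768.
  gamma(1) = phi_1 gamma(0) + c_1 = (0.073)(3.378768) + (-1.142994) = -0.896344.
Therefore gamma(1) = -0.8963 (to 4 decimal places).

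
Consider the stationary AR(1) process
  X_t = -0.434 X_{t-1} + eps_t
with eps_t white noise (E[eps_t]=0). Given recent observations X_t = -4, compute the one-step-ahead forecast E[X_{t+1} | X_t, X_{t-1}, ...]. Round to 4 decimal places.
E[X_{t+1} \mid \mathcal F_t] = 1.7360

For an AR(p) model X_t = c + sum_i phi_i X_{t-i} + eps_t, the
one-step-ahead conditional mean is
  E[X_{t+1} | X_t, ...] = c + sum_i phi_i X_{t+1-i}.
Substitute known values:
  E[X_{t+1} | ...] = (-0.434) * (-4)
                   = 1.7360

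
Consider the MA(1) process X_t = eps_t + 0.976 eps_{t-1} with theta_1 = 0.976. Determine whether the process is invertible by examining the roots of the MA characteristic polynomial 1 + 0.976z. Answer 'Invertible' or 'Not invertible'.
\text{Invertible}

The MA(q) characteristic polynomial is P(z) = 1 + 0.976z.
Invertibility requires all roots to lie outside the unit circle, i.e. |z| > 1 for every root.
This is linear in z: 1 + (0.976) z = 0  =>  z = -1/(0.976) = -1.02459,  |z| = 1.02459.
Moduli of all roots: 1.0246.
All moduli strictly greater than 1? Yes.
Verdict: Invertible.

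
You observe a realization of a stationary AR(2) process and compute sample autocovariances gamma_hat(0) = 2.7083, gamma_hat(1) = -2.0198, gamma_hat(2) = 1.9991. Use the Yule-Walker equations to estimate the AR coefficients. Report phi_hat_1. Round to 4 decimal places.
\hat\phi_{1} = -0.4400

The Yule-Walker equations for an AR(p) process read, in matrix form,
  Gamma_p phi = r_p,   with   (Gamma_p)_{ij} = gamma(|i - j|),
                       (r_p)_i = gamma(i),   i,j = 1..p.
Substitute the sample gammas (Toeplitz matrix and right-hand side of size 2):
  Gamma_p = [[2.7083, -2.0198], [-2.0198, 2.7083]]
  r_p     = [-2.0198, 1.9991]
Written out:
  2.7083 phi_1 - 2.0198 phi_2 = -2.0198
  -2.0198 phi_1 + 2.7083 phi_2 = 1.9991
Solve by Cramer's rule:
  det = gamma(0)^2 - gamma(1)^2 = (2.7083)^2 - (-2.0198)^2 = 7.33488889 - 4.07959204 = 3.25529685
  phi_hat_1 = [gamma(1) gamma(0) - gamma(1) gamma(2)] / det = [(-2.0198)(2.7083) - (-2.0198)(1.9991)] / 3.25529685 = -1.43244216 / 3.25529685 = -0.44
  phi_hat_2 = [gamma(0) gamma(2) - gamma(1)^2] / det = [(2.7083)(1.9991) - (-2.0198)^2] / 3.25529685 = 1.33457049 / 3.25529685 = 0.41
So phi_hat = [-0.4400, 0.4100].
Therefore phi_hat_1 = -0.4400.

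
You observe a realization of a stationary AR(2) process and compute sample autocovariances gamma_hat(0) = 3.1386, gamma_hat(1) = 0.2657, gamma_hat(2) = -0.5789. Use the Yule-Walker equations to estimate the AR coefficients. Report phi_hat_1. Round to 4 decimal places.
\hat\phi_{1} = 0.1010

The Yule-Walker equations for an AR(p) process read, in matrix form,
  Gamma_p phi = r_p,   with   (Gamma_p)_{ij} = gamma(|i - j|),
                       (r_p)_i = gamma(i),   i,j = 1..p.
Substitute the sample gammas (Toeplitz matrix and right-hand side of size 2):
  Gamma_p = [[3.1386, 0.2657], [0.2657, 3.1386]]
  r_p     = [0.2657, -0.5789]
Written out:
  3.1386 phi_1 + 0.2657 phi_2 = 0.2657
  0.2657 phi_1 + 3.1386 phi_2 = -0.5789
Solve by Cramer's rule:
  det = gamma(0)^2 - gamma(1)^2 = (3.1386)^2 - (0.2657)^2 = 9.85080996 - 0.07059649 = 9.78021347
  phi_hat_1 = [gamma(1) gamma(0) - gamma(1) gamma(2)] / det = [(0.2657)(3.1386) - (0.2657)(-0.5789)] / 9.78021347 = 0.98773975 / 9.78021347 = 0.101
  phi_hat_2 = [gamma(0) gamma(2) - gamma(1)^2] / det = [(3.1386)(-0.5789) - (0.2657)^2] / 9.78021347 = -1.88753203 / 9.78021347 = -0.193
So phi_hat = [0.1010, -0.1930].
Therefore phi_hat_1 = 0.1010.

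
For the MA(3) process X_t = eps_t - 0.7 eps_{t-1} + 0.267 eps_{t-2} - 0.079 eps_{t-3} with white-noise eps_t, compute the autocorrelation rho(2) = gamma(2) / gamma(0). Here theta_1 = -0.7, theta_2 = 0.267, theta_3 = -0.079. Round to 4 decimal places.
\rho(2) = 0.2056

For an MA(q) process with theta_0 = 1, the autocovariance is
  gamma(k) = sigma^2 * sum_{i=0..q-k} theta_i * theta_{i+k},
and rho(k) = gamma(k) / gamma(0). Sigma^2 cancels.
  numerator   = (1)*(0.267) + (-0.7)*(-0.079) = 0.3223.
  denominator = (1)^2 + (-0.7)^2 + (0.267)^2 + (-0.079)^2 = 1.56753.
  rho(2) = 0.3223 / 1.56753 = 0.2056.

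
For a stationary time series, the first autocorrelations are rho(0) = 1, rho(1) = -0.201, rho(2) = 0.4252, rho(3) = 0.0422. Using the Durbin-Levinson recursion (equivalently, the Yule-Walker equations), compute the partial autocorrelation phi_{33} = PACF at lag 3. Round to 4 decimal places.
\phi_{33} = 0.2161

The PACF at lag k is phi_{kk}, the last component of the solution
to the Yule-Walker system G_k phi = r_k where
  (G_k)_{ij} = rho(|i - j|), (r_k)_i = rho(i), i,j = 1..k.
Equivalently, Durbin-Levinson gives phi_{kk} iteratively:
  phi_{11} = rho(1)
  phi_{kk} = [rho(k) - sum_{j=1..k-1} phi_{k-1,j} rho(k-j)]
            / [1 - sum_{j=1..k-1} phi_{k-1,j} rho(j)],
  phi_{k,j} = phi_{k-1,j} - phi_{kk} phi_{k-1,k-j},  j = 1..k-1.
Step k = 1:
  phi_11 = rho(1) = -0.201.
Step k = 2:
  phi_22 = [rho(2) - phi_11 rho(1)] / [1 - phi_11 rho(1)] = [0.4252 - (-0.201)(-0.201)] / [1 - (-0.201)(-0.201)]
         = 0.384799 / 0.959599 = 0.401.
  Update: phi_21 = phi_11 - phi_22 phi_11 = -0.201 - (0.401)(-0.201) = -0.120399.
Step k = 3:
  phi_33 = [rho(3) - phi_21 rho(2) - phi_22 rho(1)] / [1 - phi_21 rho(1) - phi_22 rho(2)]
    numerator   = 0.0422 - (-0.120399)(0.4252) - (0.401)(-0.201) = 0.17399463
    denominator = 1 - (-0.120399)(-0.201) - (0.401)(0.4252) = 0.80529468
  phi_33 = 0.17399463 / 0.80529468 = 0.2161.
Therefore phi_{33} = 0.2161.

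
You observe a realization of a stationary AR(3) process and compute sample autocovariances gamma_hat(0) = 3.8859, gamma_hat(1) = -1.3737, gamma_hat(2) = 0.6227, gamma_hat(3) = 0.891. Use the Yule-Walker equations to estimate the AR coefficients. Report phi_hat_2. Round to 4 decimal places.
\hat\phi_{2} = 0.1560

The Yule-Walker equations for an AR(p) process read, in matrix form,
  Gamma_p phi = r_p,   with   (Gamma_p)_{ij} = gamma(|i - j|),
                       (r_p)_i = gamma(i),   i,j = 1..p.
Substitute the sample gammas (Toeplitz matrix and right-hand side of size 3):
  Gamma_p = [[3.8859, -1.3737, 0.6227], [-1.3737, 3.8859, -1.3737], [0.6227, -1.3737, 3.8859]]
  r_p     = [-1.3737, 0.6227, 0.891]
Written out (R1..R3):
  (R1) 3.8859 phi_1 - 1.3737 phi_2 + 0.6227 phi_3 = -1.3737
  (R2) -1.3737 phi_1 + 3.8859 phi_2 - 1.3737 phi_3 = 0.6227
  (R3) 0.6227 phi_1 - 1.3737 phi_2 + 3.8859 phi_3 = 0.891
Gaussian elimination:
  R2 <- R2 - (-1.3737/3.8859) R1 = R2 - (-0.353509) R1:  3.400285 phi_2 - 1.15357 phi_3 = 0.137085
  R3 <- R3 - (0.6227/3.8859) R1 = R3 - (0.160246) R1:  -1.15357 phi_2 + 3.786115 phi_3 = 1.11113
  R3 <- R3 - (-1.15357/3.400285) R2 = R3 - (-0.339257) R2:  3.394758 phi_3 = 1.157637
Back-substitution:
  phi_hat_3 = 1.157637 / 3.394758 = 0.341007
  phi_hat_2 = (0.137085 - (-1.15357)(0.341007)) / 3.400285 = 0.156005
  phi_hat_1 = (-1.3737 - (-1.3737)(0.156005) - (0.6227)(0.341007)) / 3.8859 = -0.353005
So phi_hat = [-0.3530, 0.1560, 0.3410].
Therefore phi_hat_2 = 0.1560.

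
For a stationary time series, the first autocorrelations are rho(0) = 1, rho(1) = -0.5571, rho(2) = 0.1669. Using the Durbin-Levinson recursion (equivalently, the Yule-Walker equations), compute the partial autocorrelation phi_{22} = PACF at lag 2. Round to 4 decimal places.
\phi_{22} = -0.2080

The PACF at lag k is phi_{kk}, the last component of the solution
to the Yule-Walker system G_k phi = r_k where
  (G_k)_{ij} = rho(|i - j|), (r_k)_i = rho(i), i,j = 1..k.
Equivalently, Durbin-Levinson gives phi_{kk} iteratively:
  phi_{11} = rho(1)
  phi_{kk} = [rho(k) - sum_{j=1..k-1} phi_{k-1,j} rho(k-j)]
            / [1 - sum_{j=1..k-1} phi_{k-1,j} rho(j)],
  phi_{k,j} = phi_{k-1,j} - phi_{kk} phi_{k-1,k-j},  j = 1..k-1.
Step k = 1:
  phi_11 = rho(1) = -0.5571.
Step k = 2:
  phi_22 = [rho(2) - phi_11 rho(1)] / [1 - phi_11 rho(1)] = [0.1669 - (-0.5571)(-0.5571)] / [1 - (-0.5571)(-0.5571)]
         = -0.14346041 / 0.68963959 = -0.208.
Therefore phi_{22} = -0.2080.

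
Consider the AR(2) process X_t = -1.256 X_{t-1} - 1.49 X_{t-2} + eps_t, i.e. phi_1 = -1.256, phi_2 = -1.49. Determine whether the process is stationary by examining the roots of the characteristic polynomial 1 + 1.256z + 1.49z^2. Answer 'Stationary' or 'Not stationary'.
\text{Not stationary}

The AR(p) characteristic polynomial is P(z) = 1 + 1.256z + 1.49z^2.
Stationarity requires all roots to lie outside the unit circle, i.e. |z| > 1 for every root.
Set 1 + (1.256) z + (1.49) z^2 = 0, i.e. a z^2 + b z + c = 0 with a = 1.49, b = 1.256, c = 1.
Discriminant D = b^2 - 4ac = (1.256)^2 - 4*(1.49)*1 = 1.577536 - (5.96) = -4.382464.
D < 0, so the roots are the complex-conjugate pair z = (-b +/- i sqrt(-D)) / (2a) = -0.4215 +/- 0.7025i.
For a conjugate pair |z|^2 = z * conj(z) = (product of roots) = c/a = 1/(1.49) = 0.671141, so |z| = sqrt(0.671141) = 0.8192 for both roots.
Moduli of all roots: 0.8192, 0.8192.
All moduli strictly greater than 1? No.
Verdict: Not stationary.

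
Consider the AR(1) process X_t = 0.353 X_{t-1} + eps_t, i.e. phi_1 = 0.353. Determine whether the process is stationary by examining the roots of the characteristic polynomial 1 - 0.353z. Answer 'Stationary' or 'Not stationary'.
\text{Stationary}

The AR(p) characteristic polynomial is P(z) = 1 - 0.353z.
Stationarity requires all roots to lie outside the unit circle, i.e. |z| > 1 for every root.
This is linear in z: 1 + (-0.353) z = 0  =>  z = -1/(-0.353) = 2.832861,  |z| = 2.832861.
Moduli of all roots: 2.8329.
All moduli strictly greater than 1? Yes.
Verdict: Stationary.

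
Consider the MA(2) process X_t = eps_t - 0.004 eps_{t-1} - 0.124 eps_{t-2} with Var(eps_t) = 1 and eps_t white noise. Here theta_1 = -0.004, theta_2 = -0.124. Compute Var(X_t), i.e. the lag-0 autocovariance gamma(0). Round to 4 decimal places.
\gamma(0) = 1.0154

For an MA(q) process X_t = eps_t + sum_i theta_i eps_{t-i} with
Var(eps_t) = sigma^2, the variance is
  gamma(0) = sigma^2 * (1 + sum_i theta_i^2).
  sum_i theta_i^2 = (-0.004)^2 + (-0.124)^2 = 0.000016 + 0.015376 = 0.015392.
  gamma(0) = 1 * (1 + 0.015392) = 1 * 1.015392 = 1.015392, which rounds to 1.0154.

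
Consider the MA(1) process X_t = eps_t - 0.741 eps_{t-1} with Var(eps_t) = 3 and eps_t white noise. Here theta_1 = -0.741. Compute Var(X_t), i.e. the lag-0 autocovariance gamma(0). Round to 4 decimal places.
\gamma(0) = 4.6472

For an MA(q) process X_t = eps_t + sum_i theta_i eps_{t-i} with
Var(eps_t) = sigma^2, the variance is
  gamma(0) = sigma^2 * (1 + sum_i theta_i^2).
  sum_i theta_i^2 = (-0.741)^2 = 0.549081.
  gamma(0) = 3 * (1 + 0.549081) = 3 * 1.549081 = 4.647243, which rounds to 4.6472.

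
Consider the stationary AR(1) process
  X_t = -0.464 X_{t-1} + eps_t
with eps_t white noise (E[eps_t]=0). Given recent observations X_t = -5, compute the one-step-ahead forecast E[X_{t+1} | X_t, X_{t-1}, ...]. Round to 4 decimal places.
E[X_{t+1} \mid \mathcal F_t] = 2.3200

For an AR(p) model X_t = c + sum_i phi_i X_{t-i} + eps_t, the
one-step-ahead conditional mean is
  E[X_{t+1} | X_t, ...] = c + sum_i phi_i X_{t+1-i}.
Substitute known values:
  E[X_{t+1} | ...] = (-0.464) * (-5)
                   = 2.3200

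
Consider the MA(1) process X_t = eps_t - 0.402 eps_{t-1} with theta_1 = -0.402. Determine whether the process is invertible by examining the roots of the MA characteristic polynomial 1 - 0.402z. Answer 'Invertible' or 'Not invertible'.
\text{Invertible}

The MA(q) characteristic polynomial is P(z) = 1 - 0.402z.
Invertibility requires all roots to lie outside the unit circle, i.e. |z| > 1 for every root.
This is linear in z: 1 + (-0.402) z = 0  =>  z = -1/(-0.402) = 2.487562,  |z| = 2.487562.
Moduli of all roots: 2.4876.
All moduli strictly greater than 1? Yes.
Verdict: Invertible.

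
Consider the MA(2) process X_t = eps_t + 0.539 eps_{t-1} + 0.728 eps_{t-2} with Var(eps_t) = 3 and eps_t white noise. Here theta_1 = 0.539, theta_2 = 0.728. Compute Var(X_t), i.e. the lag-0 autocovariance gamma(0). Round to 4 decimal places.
\gamma(0) = 5.4615

For an MA(q) process X_t = eps_t + sum_i theta_i eps_{t-i} with
Var(eps_t) = sigma^2, the variance is
  gamma(0) = sigma^2 * (1 + sum_i theta_i^2).
  sum_i theta_i^2 = (0.539)^2 + (0.728)^2 = 0.290521 + 0.529984 = 0.820505.
  gamma(0) = 3 * (1 + 0.820505) = 3 * 1.820505 = 5.461515, which rounds to 5.4615.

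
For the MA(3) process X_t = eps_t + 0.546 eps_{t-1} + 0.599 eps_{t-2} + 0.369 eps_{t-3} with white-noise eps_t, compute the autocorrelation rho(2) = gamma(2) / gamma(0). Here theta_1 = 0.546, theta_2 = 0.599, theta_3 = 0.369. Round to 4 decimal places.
\rho(2) = 0.4464

For an MA(q) process with theta_0 = 1, the autocovariance is
  gamma(k) = sigma^2 * sum_{i=0..q-k} theta_i * theta_{i+k},
and rho(k) = gamma(k) / gamma(0). Sigma^2 cancels.
  numerator   = (1)*(0.599) + (0.546)*(0.369) = 0.800474.
  denominator = (1)^2 + (0.546)^2 + (0.599)^2 + (0.369)^2 = 1.793078.
  rho(2) = 0.800474 / 1.793078 = 0.4464.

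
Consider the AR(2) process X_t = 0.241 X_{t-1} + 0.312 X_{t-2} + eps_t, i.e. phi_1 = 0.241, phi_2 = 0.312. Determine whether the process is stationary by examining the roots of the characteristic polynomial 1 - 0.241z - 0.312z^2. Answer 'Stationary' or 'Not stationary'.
\text{Stationary}

The AR(p) characteristic polynomial is P(z) = 1 - 0.241z - 0.312z^2.
Stationarity requires all roots to lie outside the unit circle, i.e. |z| > 1 for every root.
Set 1 + (-0.241) z + (-0.312) z^2 = 0, i.e. a z^2 + b z + c = 0 with a = -0.312, b = -0.241, c = 1.
Discriminant D = b^2 - 4ac = (-0.241)^2 - 4*(-0.312)*1 = 0.058081 - (-1.248) = 1.306081.
D >= 0, so the roots are real: z = (-b +/- sqrt(D)) / (2a) = (0.241 +/- 1.142839) / (-0.624).
  z_1 = (0.241 + 1.142839) / (-0.624) = -2.2177,   |z_1| = 2.2177.
  z_2 = (0.241 - 1.142839) / (-0.624) = 1.4453,   |z_2| = 1.4453.
Moduli of all roots: 2.2177, 1.4453.
All moduli strictly greater than 1? Yes.
Verdict: Stationary.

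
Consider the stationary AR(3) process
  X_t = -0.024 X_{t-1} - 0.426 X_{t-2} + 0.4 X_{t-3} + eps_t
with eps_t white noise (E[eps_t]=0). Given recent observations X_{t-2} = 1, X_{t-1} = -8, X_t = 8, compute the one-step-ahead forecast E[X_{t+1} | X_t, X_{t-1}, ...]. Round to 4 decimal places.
E[X_{t+1} \mid \mathcal F_t] = 3.6160

For an AR(p) model X_t = c + sum_i phi_i X_{t-i} + eps_t, the
one-step-ahead conditional mean is
  E[X_{t+1} | X_t, ...] = c + sum_i phi_i X_{t+1-i}.
Substitute known values:
  E[X_{t+1} | ...] = (-0.024) * (8) + (-0.426) * (-8) + (0.4) * (1)
                   = 3.6160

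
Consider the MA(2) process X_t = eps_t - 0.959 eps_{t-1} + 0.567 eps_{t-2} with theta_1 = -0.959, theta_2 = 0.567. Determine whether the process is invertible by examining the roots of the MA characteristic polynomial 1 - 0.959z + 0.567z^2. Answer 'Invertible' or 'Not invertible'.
\text{Invertible}

The MA(q) characteristic polynomial is P(z) = 1 - 0.959z + 0.567z^2.
Invertibility requires all roots to lie outside the unit circle, i.e. |z| > 1 for every root.
Set 1 + (-0.959) z + (0.567) z^2 = 0, i.e. a z^2 + b z + c = 0 with a = 0.567, b = -0.959, c = 1.
Discriminant D = b^2 - 4ac = (-0.959)^2 - 4*(0.567)*1 = 0.919681 - (2.268) = -1.348319.
D < 0, so the roots are the complex-conjugate pair z = (-b +/- i sqrt(-D)) / (2a) = 0.8457 +/- 1.024i.
For a conjugate pair |z|^2 = z * conj(z) = (product of roots) = c/a = 1/(0.567) = 1.763668, so |z| = sqrt(1.763668) = 1.328 for both roots.
Moduli of all roots: 1.3280, 1.3280.
All moduli strictly greater than 1? Yes.
Verdict: Invertible.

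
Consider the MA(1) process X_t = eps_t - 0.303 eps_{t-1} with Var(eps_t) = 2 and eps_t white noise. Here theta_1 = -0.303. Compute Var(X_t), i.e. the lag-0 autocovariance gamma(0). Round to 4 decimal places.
\gamma(0) = 2.1836

For an MA(q) process X_t = eps_t + sum_i theta_i eps_{t-i} with
Var(eps_t) = sigma^2, the variance is
  gamma(0) = sigma^2 * (1 + sum_i theta_i^2).
  sum_i theta_i^2 = (-0.303)^2 = 0.091809.
  gamma(0) = 2 * (1 + 0.091809) = 2 * 1.091809 = 2.183618, which rounds to 2.1836.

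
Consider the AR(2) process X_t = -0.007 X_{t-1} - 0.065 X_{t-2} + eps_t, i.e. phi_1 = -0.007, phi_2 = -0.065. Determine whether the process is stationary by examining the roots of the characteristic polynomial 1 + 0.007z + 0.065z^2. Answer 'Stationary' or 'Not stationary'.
\text{Stationary}

The AR(p) characteristic polynomial is P(z) = 1 + 0.007z + 0.065z^2.
Stationarity requires all roots to lie outside the unit circle, i.e. |z| > 1 for every root.
Set 1 + (0.007) z + (0.065) z^2 = 0, i.e. a z^2 + b z + c = 0 with a = 0.065, b = 0.007, c = 1.
Discriminant D = b^2 - 4ac = (0.007)^2 - 4*(0.065)*1 = 0.000049 - (0.26) = -0.259951.
D < 0, so the roots are the complex-conjugate pair z = (-b +/- i sqrt(-D)) / (2a) = -0.0538 +/- 3.922i.
For a conjugate pair |z|^2 = z * conj(z) = (product of roots) = c/a = 1/(0.065) = 15.384615, so |z| = sqrt(15.384615) = 3.9223 for both roots.
Moduli of all roots: 3.9223, 3.9223.
All moduli strictly greater than 1? Yes.
Verdict: Stationary.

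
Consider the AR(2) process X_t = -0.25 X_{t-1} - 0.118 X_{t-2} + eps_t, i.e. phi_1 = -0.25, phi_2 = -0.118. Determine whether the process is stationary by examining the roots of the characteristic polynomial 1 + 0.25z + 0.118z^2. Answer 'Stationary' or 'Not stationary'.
\text{Stationary}

The AR(p) characteristic polynomial is P(z) = 1 + 0.25z + 0.118z^2.
Stationarity requires all roots to lie outside the unit circle, i.e. |z| > 1 for every root.
Set 1 + (0.25) z + (0.118) z^2 = 0, i.e. a z^2 + b z + c = 0 with a = 0.118, b = 0.25, c = 1.
Discriminant D = b^2 - 4ac = (0.25)^2 - 4*(0.118)*1 = 0.0625 - (0.472) = -0.4095.
D < 0, so the roots are the complex-conjugate pair z = (-b +/- i sqrt(-D)) / (2a) = -1.0593 +/- 2.7115i.
For a conjugate pair |z|^2 = z * conj(z) = (product of roots) = c/a = 1/(0.118) = 8.474576, so |z| = sqrt(8.474576) = 2.9111 for both roots.
Moduli of all roots: 2.9111, 2.9111.
All moduli strictly greater than 1? Yes.
Verdict: Stationary.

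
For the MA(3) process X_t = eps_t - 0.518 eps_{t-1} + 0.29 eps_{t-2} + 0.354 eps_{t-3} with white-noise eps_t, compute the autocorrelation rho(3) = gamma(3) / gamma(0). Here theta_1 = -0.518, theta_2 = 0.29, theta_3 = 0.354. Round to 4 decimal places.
\rho(3) = 0.2396

For an MA(q) process with theta_0 = 1, the autocovariance is
  gamma(k) = sigma^2 * sum_{i=0..q-k} theta_i * theta_{i+k},
and rho(k) = gamma(k) / gamma(0). Sigma^2 cancels.
  numerator   = (1)*(0.354) = 0.354.
  denominator = (1)^2 + (-0.518)^2 + (0.29)^2 + (0.354)^2 = 1.47774.
  rho(3) = 0.354 / 1.47774 = 0.2396.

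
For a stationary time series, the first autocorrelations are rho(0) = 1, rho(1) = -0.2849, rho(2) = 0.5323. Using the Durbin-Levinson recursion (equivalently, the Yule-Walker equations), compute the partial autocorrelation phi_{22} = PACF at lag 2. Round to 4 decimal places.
\phi_{22} = 0.4910

The PACF at lag k is phi_{kk}, the last component of the solution
to the Yule-Walker system G_k phi = r_k where
  (G_k)_{ij} = rho(|i - j|), (r_k)_i = rho(i), i,j = 1..k.
Equivalently, Durbin-Levinson gives phi_{kk} iteratively:
  phi_{11} = rho(1)
  phi_{kk} = [rho(k) - sum_{j=1..k-1} phi_{k-1,j} rho(k-j)]
            / [1 - sum_{j=1..k-1} phi_{k-1,j} rho(j)],
  phi_{k,j} = phi_{k-1,j} - phi_{kk} phi_{k-1,k-j},  j = 1..k-1.
Step k = 1:
  phi_11 = rho(1) = -0.2849.
Step k = 2:
  phi_22 = [rho(2) - phi_11 rho(1)] / [1 - phi_11 rho(1)] = [0.5323 - (-0.2849)(-0.2849)] / [1 - (-0.2849)(-0.2849)]
         = 0.45113199 / 0.91883199 = 0.491.
Therefore phi_{22} = 0.4910.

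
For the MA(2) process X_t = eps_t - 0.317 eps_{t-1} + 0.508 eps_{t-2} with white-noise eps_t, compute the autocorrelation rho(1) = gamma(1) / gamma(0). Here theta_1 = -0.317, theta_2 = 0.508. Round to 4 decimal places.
\rho(1) = -0.3519

For an MA(q) process with theta_0 = 1, the autocovariance is
  gamma(k) = sigma^2 * sum_{i=0..q-k} theta_i * theta_{i+k},
and rho(k) = gamma(k) / gamma(0). Sigma^2 cancels.
  numerator   = (1)*(-0.317) + (-0.317)*(0.508) = -0.478036.
  denominator = (1)^2 + (-0.317)^2 + (0.508)^2 = 1.358553.
  rho(1) = -0.478036 / 1.358553 = -0.3519.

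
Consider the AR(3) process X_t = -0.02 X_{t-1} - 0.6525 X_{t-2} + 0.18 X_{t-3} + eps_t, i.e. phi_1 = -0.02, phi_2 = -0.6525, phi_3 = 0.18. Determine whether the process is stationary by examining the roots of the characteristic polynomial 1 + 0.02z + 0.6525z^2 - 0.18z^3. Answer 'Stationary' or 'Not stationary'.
\text{Stationary}

The AR(p) characteristic polynomial is P(z) = 1 + 0.02z + 0.6525z^2 - 0.18z^3.
Stationarity requires all roots to lie outside the unit circle, i.e. |z| > 1 for every root.
Degree 3: look for a simple real root z0 first, then factor out (1 - z/z0) and solve the remaining quadratic.
Testing z0 = 4: P(4) = 1 + (0.02)(4) + (0.6525)(4)^2 + (-0.18)(4)^3
  = 1 + (0.08) + (10.44) + (-11.52) = 0.  So z_0 = 4 is a root, |z_0| = 4.
Divide out the factor (1 - 0.25 z) = (1 - z/z0) (since 1/z0 = 0.25):
  P(z) = (1 - 0.25 z)(1 + (0.27) z + (0.72) z^2)
  [check: z-coef 0.27 - (0.25) = 0.02; z^2-coef 0.72 - (0.25)(0.27) = 0.6525; z^3-coef -(0.25)(0.72) = -0.18.]
Remaining roots from the quadratic factor 1 + (0.27) z + (0.72) z^2:
  Set 1 + (0.27) z + (0.72) z^2 = 0, i.e. a z^2 + b z + c = 0 with a = 0.72, b = 0.27, c = 1.
  Discriminant D = b^2 - 4ac = (0.27)^2 - 4*(0.72)*1 = 0.0729 - (2.88) = -2.8071.
  D < 0, so the roots are the complex-conjugate pair z = (-b +/- i sqrt(-D)) / (2a) = -0.1875 +/- 1.1635i.
  For a conjugate pair |z|^2 = z * conj(z) = (product of roots) = c/a = 1/(0.72) = 1.388889, so |z| = sqrt(1.388889) = 1.1785 for both roots.
Moduli of all roots: 4.0000, 1.1785, 1.1785.
All moduli strictly greater than 1? Yes.
Verdict: Stationary.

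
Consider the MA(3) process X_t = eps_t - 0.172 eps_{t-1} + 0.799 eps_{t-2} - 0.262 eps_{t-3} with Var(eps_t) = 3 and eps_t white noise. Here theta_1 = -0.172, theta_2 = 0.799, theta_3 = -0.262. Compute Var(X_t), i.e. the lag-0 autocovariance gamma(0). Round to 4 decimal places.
\gamma(0) = 5.2099

For an MA(q) process X_t = eps_t + sum_i theta_i eps_{t-i} with
Var(eps_t) = sigma^2, the variance is
  gamma(0) = sigma^2 * (1 + sum_i theta_i^2).
  sum_i theta_i^2 = (-0.172)^2 + (0.799)^2 + (-0.262)^2 = 0.029584 + 0.638401 + 0.068644 = 0.736629.
  gamma(0) = 3 * (1 + 0.736629) = 3 * 1.736629 = 5.209887, which rounds to 5.2099.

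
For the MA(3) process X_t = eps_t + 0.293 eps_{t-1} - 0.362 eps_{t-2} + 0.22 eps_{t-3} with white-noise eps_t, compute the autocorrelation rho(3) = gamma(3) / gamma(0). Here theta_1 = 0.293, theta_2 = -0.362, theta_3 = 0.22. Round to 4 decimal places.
\rho(3) = 0.1739

For an MA(q) process with theta_0 = 1, the autocovariance is
  gamma(k) = sigma^2 * sum_{i=0..q-k} theta_i * theta_{i+k},
and rho(k) = gamma(k) / gamma(0). Sigma^2 cancels.
  numerator   = (1)*(0.22) = 0.22.
  denominator = (1)^2 + (0.293)^2 + (-0.362)^2 + (0.22)^2 = 1.265293.
  rho(3) = 0.22 / 1.265293 = 0.1739.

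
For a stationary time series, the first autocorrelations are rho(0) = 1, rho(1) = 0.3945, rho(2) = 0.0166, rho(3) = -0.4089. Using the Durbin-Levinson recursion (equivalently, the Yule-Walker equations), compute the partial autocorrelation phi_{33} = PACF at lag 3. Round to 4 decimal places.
\phi_{33} = -0.4280

The PACF at lag k is phi_{kk}, the last component of the solution
to the Yule-Walker system G_k phi = r_k where
  (G_k)_{ij} = rho(|i - j|), (r_k)_i = rho(i), i,j = 1..k.
Equivalently, Durbin-Levinson gives phi_{kk} iteratively:
  phi_{11} = rho(1)
  phi_{kk} = [rho(k) - sum_{j=1..k-1} phi_{k-1,j} rho(k-j)]
            / [1 - sum_{j=1..k-1} phi_{k-1,j} rho(j)],
  phi_{k,j} = phi_{k-1,j} - phi_{kk} phi_{k-1,k-j},  j = 1..k-1.
Step k = 1:
  phi_11 = rho(1) = 0.3945.
Step k = 2:
  phi_22 = [rho(2) - phi_11 rho(1)] / [1 - phi_11 rho(1)] = [0.0166 - (0.3945)(0.3945)] / [1 - (0.3945)(0.3945)]
         = -0.13903025 / 0.84436975 = -0.164656.
  Update: phi_21 = phi_11 - phi_22 phi_11 = 0.3945 - (-0.164656)(0.3945) = 0.459457.
Step k = 3:
  phi_33 = [rho(3) - phi_21 rho(2) - phi_22 rho(1)] / [1 - phi_21 rho(1) - phi_22 rho(2)]
    numerator   = -0.4089 - (0.459457)(0.0166) - (-0.164656)(0.3945) = -0.35157033
    denominator = 1 - (0.459457)(0.3945) - (-0.164656)(0.0166) = 0.82147763
  phi_33 = -0.35157033 / 0.82147763 = -0.428.
Therefore phi_{33} = -0.4280.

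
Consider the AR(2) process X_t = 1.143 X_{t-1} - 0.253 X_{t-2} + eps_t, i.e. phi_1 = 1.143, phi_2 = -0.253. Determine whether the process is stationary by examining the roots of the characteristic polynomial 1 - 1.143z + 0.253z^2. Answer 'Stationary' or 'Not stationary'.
\text{Stationary}

The AR(p) characteristic polynomial is P(z) = 1 - 1.143z + 0.253z^2.
Stationarity requires all roots to lie outside the unit circle, i.e. |z| > 1 for every root.
Set 1 + (-1.143) z + (0.253) z^2 = 0, i.e. a z^2 + b z + c = 0 with a = 0.253, b = -1.143, c = 1.
Discriminant D = b^2 - 4ac = (-1.143)^2 - 4*(0.253)*1 = 1.306449 - (1.012) = 0.294449.
D >= 0, so the roots are real: z = (-b +/- sqrt(D)) / (2a) = (1.143 +/- 0.542632) / (0.506).
  z_1 = (1.143 + 0.542632) / (0.506) = 3.3313,   |z_1| = 3.3313.
  z_2 = (1.143 - 0.542632) / (0.506) = 1.1865,   |z_2| = 1.1865.
Moduli of all roots: 3.3313, 1.1865.
All moduli strictly greater than 1? Yes.
Verdict: Stationary.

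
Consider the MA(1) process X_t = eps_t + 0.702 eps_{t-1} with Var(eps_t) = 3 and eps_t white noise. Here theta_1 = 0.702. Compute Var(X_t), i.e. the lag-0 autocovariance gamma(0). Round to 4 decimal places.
\gamma(0) = 4.4784

For an MA(q) process X_t = eps_t + sum_i theta_i eps_{t-i} with
Var(eps_t) = sigma^2, the variance is
  gamma(0) = sigma^2 * (1 + sum_i theta_i^2).
  sum_i theta_i^2 = (0.702)^2 = 0.492804.
  gamma(0) = 3 * (1 + 0.492804) = 3 * 1.492804 = 4.478412, which rounds to 4.4784.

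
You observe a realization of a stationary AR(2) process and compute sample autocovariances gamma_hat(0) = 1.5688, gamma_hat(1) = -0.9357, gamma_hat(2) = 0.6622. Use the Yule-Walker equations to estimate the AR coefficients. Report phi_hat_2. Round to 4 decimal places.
\hat\phi_{2} = 0.1030

The Yule-Walker equations for an AR(p) process read, in matrix form,
  Gamma_p phi = r_p,   with   (Gamma_p)_{ij} = gamma(|i - j|),
                       (r_p)_i = gamma(i),   i,j = 1..p.
Substitute the sample gammas (Toeplitz matrix and right-hand side of size 2):
  Gamma_p = [[1.5688, -0.9357], [-0.9357, 1.5688]]
  r_p     = [-0.9357, 0.6622]
Written out:
  1.5688 phi_1 - 0.9357 phi_2 = -0.9357
  -0.9357 phi_1 + 1.5688 phi_2 = 0.6622
Solve by Cramer's rule:
  det = gamma(0)^2 - gamma(1)^2 = (1.5688)^2 - (-0.9357)^2 = 2.46113344 - 0.87553449 = 1.58559895
  phi_hat_1 = [gamma(1) gamma(0) - gamma(1) gamma(2)] / det = [(-0.9357)(1.5688) - (-0.9357)(0.6622)] / 1.58559895 = -0.84830562 / 1.58559895 = -0.535
  phi_hat_2 = [gamma(0) gamma(2) - gamma(1)^2] / det = [(1.5688)(0.6622) - (-0.9357)^2] / 1.58559895 = 0.16332487 / 1.58559895 = 0.103
So phi_hat = [-0.5350, 0.1030].
Therefore phi_hat_2 = 0.1030.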